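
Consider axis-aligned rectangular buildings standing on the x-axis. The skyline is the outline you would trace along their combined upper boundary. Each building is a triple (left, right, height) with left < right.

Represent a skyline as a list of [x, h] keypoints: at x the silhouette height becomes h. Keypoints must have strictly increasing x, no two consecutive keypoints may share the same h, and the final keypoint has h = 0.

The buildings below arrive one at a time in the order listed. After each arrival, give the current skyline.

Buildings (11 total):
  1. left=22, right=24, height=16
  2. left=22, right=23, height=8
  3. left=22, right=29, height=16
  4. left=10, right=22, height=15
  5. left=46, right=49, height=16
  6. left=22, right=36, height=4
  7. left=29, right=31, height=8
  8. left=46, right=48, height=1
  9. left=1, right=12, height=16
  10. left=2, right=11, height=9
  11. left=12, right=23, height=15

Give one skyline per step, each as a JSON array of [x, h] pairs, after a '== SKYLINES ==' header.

== SKYLINES ==
[[22,16],[24,0]]
[[22,16],[24,0]]
[[22,16],[29,0]]
[[10,15],[22,16],[29,0]]
[[10,15],[22,16],[29,0],[46,16],[49,0]]
[[10,15],[22,16],[29,4],[36,0],[46,16],[49,0]]
[[10,15],[22,16],[29,8],[31,4],[36,0],[46,16],[49,0]]
[[10,15],[22,16],[29,8],[31,4],[36,0],[46,16],[49,0]]
[[1,16],[12,15],[22,16],[29,8],[31,4],[36,0],[46,16],[49,0]]
[[1,16],[12,15],[22,16],[29,8],[31,4],[36,0],[46,16],[49,0]]
[[1,16],[12,15],[22,16],[29,8],[31,4],[36,0],[46,16],[49,0]]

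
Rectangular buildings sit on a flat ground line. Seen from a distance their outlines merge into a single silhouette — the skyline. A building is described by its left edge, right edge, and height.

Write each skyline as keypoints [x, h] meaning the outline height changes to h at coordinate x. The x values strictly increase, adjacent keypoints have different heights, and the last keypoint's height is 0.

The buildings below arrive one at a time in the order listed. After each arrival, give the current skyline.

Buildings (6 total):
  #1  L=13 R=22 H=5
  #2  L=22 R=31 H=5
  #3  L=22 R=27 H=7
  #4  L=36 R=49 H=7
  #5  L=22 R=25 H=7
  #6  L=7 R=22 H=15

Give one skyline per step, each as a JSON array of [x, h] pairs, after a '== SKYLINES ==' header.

== SKYLINES ==
[[13,5],[22,0]]
[[13,5],[31,0]]
[[13,5],[22,7],[27,5],[31,0]]
[[13,5],[22,7],[27,5],[31,0],[36,7],[49,0]]
[[13,5],[22,7],[27,5],[31,0],[36,7],[49,0]]
[[7,15],[22,7],[27,5],[31,0],[36,7],[49,0]]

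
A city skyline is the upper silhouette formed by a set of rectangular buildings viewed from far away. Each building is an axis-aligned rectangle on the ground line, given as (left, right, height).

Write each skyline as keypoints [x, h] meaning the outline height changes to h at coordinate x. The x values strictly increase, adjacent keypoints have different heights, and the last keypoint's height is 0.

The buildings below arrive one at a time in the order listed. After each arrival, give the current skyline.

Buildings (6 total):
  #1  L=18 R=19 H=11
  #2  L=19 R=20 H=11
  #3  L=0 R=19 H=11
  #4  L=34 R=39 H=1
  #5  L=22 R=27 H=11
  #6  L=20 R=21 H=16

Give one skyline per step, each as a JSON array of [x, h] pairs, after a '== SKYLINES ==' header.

== SKYLINES ==
[[18,11],[19,0]]
[[18,11],[20,0]]
[[0,11],[20,0]]
[[0,11],[20,0],[34,1],[39,0]]
[[0,11],[20,0],[22,11],[27,0],[34,1],[39,0]]
[[0,11],[20,16],[21,0],[22,11],[27,0],[34,1],[39,0]]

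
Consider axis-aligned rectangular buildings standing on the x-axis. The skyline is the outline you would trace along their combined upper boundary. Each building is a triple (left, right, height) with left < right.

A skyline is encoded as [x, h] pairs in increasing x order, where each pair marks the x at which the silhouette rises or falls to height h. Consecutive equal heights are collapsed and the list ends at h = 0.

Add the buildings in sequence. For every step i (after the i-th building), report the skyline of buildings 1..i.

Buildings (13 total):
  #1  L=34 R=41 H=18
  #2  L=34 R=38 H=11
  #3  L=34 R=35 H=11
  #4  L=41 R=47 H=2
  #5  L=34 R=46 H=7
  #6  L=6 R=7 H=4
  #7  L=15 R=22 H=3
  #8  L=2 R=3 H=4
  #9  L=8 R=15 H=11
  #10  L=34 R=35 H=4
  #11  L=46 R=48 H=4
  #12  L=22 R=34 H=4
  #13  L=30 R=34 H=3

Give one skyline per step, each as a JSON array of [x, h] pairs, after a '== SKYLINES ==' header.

== SKYLINES ==
[[34,18],[41,0]]
[[34,18],[41,0]]
[[34,18],[41,0]]
[[34,18],[41,2],[47,0]]
[[34,18],[41,7],[46,2],[47,0]]
[[6,4],[7,0],[34,18],[41,7],[46,2],[47,0]]
[[6,4],[7,0],[15,3],[22,0],[34,18],[41,7],[46,2],[47,0]]
[[2,4],[3,0],[6,4],[7,0],[15,3],[22,0],[34,18],[41,7],[46,2],[47,0]]
[[2,4],[3,0],[6,4],[7,0],[8,11],[15,3],[22,0],[34,18],[41,7],[46,2],[47,0]]
[[2,4],[3,0],[6,4],[7,0],[8,11],[15,3],[22,0],[34,18],[41,7],[46,2],[47,0]]
[[2,4],[3,0],[6,4],[7,0],[8,11],[15,3],[22,0],[34,18],[41,7],[46,4],[48,0]]
[[2,4],[3,0],[6,4],[7,0],[8,11],[15,3],[22,4],[34,18],[41,7],[46,4],[48,0]]
[[2,4],[3,0],[6,4],[7,0],[8,11],[15,3],[22,4],[34,18],[41,7],[46,4],[48,0]]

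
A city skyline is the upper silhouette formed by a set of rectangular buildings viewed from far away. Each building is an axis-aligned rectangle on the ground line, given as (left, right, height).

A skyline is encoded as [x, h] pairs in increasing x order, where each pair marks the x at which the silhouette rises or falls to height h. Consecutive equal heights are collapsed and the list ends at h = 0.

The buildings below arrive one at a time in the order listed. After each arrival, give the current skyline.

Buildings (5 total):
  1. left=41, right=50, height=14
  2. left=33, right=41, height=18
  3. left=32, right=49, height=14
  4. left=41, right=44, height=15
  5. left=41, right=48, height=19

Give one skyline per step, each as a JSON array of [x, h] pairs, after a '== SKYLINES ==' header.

== SKYLINES ==
[[41,14],[50,0]]
[[33,18],[41,14],[50,0]]
[[32,14],[33,18],[41,14],[50,0]]
[[32,14],[33,18],[41,15],[44,14],[50,0]]
[[32,14],[33,18],[41,19],[48,14],[50,0]]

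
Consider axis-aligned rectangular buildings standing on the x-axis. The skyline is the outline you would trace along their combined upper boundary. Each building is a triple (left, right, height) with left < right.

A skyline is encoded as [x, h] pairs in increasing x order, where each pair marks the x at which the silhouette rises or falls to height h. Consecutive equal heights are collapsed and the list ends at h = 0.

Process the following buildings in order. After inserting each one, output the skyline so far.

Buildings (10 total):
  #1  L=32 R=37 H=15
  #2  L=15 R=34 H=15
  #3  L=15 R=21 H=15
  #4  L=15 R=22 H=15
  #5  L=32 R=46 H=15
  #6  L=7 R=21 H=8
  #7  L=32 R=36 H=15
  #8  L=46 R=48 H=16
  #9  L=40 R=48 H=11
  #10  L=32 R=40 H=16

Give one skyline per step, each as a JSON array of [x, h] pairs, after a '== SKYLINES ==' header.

== SKYLINES ==
[[32,15],[37,0]]
[[15,15],[37,0]]
[[15,15],[37,0]]
[[15,15],[37,0]]
[[15,15],[46,0]]
[[7,8],[15,15],[46,0]]
[[7,8],[15,15],[46,0]]
[[7,8],[15,15],[46,16],[48,0]]
[[7,8],[15,15],[46,16],[48,0]]
[[7,8],[15,15],[32,16],[40,15],[46,16],[48,0]]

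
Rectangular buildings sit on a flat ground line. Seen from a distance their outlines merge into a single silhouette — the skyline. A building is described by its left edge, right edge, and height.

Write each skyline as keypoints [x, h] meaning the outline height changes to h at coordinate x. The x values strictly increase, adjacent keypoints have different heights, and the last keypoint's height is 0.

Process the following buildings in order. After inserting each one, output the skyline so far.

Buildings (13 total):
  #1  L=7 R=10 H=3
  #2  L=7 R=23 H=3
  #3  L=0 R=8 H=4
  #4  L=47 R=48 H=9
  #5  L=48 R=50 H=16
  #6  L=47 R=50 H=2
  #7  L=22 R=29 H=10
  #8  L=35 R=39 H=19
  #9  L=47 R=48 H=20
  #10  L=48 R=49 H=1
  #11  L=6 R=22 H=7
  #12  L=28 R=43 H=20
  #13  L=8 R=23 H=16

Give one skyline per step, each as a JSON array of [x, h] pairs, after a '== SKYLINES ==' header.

== SKYLINES ==
[[7,3],[10,0]]
[[7,3],[23,0]]
[[0,4],[8,3],[23,0]]
[[0,4],[8,3],[23,0],[47,9],[48,0]]
[[0,4],[8,3],[23,0],[47,9],[48,16],[50,0]]
[[0,4],[8,3],[23,0],[47,9],[48,16],[50,0]]
[[0,4],[8,3],[22,10],[29,0],[47,9],[48,16],[50,0]]
[[0,4],[8,3],[22,10],[29,0],[35,19],[39,0],[47,9],[48,16],[50,0]]
[[0,4],[8,3],[22,10],[29,0],[35,19],[39,0],[47,20],[48,16],[50,0]]
[[0,4],[8,3],[22,10],[29,0],[35,19],[39,0],[47,20],[48,16],[50,0]]
[[0,4],[6,7],[22,10],[29,0],[35,19],[39,0],[47,20],[48,16],[50,0]]
[[0,4],[6,7],[22,10],[28,20],[43,0],[47,20],[48,16],[50,0]]
[[0,4],[6,7],[8,16],[23,10],[28,20],[43,0],[47,20],[48,16],[50,0]]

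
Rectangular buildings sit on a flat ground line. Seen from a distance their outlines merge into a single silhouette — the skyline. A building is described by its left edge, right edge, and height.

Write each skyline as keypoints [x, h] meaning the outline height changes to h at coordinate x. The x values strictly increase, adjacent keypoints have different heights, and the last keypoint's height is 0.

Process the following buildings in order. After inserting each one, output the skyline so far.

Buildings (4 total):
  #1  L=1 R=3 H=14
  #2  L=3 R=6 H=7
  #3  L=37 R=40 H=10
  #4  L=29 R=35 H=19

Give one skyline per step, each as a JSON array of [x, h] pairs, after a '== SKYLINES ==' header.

== SKYLINES ==
[[1,14],[3,0]]
[[1,14],[3,7],[6,0]]
[[1,14],[3,7],[6,0],[37,10],[40,0]]
[[1,14],[3,7],[6,0],[29,19],[35,0],[37,10],[40,0]]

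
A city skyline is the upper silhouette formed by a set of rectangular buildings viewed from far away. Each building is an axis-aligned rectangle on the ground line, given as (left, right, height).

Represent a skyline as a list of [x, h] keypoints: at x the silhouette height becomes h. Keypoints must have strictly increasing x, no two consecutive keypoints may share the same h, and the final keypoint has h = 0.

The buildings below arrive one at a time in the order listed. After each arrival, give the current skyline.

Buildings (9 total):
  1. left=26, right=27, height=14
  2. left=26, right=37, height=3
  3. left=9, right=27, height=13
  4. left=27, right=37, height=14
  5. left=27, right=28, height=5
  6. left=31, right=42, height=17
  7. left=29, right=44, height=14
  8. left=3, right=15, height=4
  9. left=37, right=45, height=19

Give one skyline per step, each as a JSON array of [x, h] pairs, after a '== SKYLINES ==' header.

== SKYLINES ==
[[26,14],[27,0]]
[[26,14],[27,3],[37,0]]
[[9,13],[26,14],[27,3],[37,0]]
[[9,13],[26,14],[37,0]]
[[9,13],[26,14],[37,0]]
[[9,13],[26,14],[31,17],[42,0]]
[[9,13],[26,14],[31,17],[42,14],[44,0]]
[[3,4],[9,13],[26,14],[31,17],[42,14],[44,0]]
[[3,4],[9,13],[26,14],[31,17],[37,19],[45,0]]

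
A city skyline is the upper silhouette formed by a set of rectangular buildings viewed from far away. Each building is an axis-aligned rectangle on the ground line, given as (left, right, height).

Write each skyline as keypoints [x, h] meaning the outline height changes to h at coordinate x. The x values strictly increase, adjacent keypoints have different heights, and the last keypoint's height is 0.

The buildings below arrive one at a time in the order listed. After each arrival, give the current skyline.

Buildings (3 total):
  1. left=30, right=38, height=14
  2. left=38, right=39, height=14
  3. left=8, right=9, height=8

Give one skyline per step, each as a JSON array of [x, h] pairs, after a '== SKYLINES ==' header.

== SKYLINES ==
[[30,14],[38,0]]
[[30,14],[39,0]]
[[8,8],[9,0],[30,14],[39,0]]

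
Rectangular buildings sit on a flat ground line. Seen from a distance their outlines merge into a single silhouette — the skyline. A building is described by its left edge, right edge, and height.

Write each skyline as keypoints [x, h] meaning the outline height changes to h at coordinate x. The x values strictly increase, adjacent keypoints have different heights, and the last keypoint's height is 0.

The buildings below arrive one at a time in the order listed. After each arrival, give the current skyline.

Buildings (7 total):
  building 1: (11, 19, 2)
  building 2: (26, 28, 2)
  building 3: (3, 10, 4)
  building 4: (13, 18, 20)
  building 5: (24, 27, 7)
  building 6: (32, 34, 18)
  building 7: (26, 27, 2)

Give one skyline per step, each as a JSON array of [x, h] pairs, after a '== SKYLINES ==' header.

== SKYLINES ==
[[11,2],[19,0]]
[[11,2],[19,0],[26,2],[28,0]]
[[3,4],[10,0],[11,2],[19,0],[26,2],[28,0]]
[[3,4],[10,0],[11,2],[13,20],[18,2],[19,0],[26,2],[28,0]]
[[3,4],[10,0],[11,2],[13,20],[18,2],[19,0],[24,7],[27,2],[28,0]]
[[3,4],[10,0],[11,2],[13,20],[18,2],[19,0],[24,7],[27,2],[28,0],[32,18],[34,0]]
[[3,4],[10,0],[11,2],[13,20],[18,2],[19,0],[24,7],[27,2],[28,0],[32,18],[34,0]]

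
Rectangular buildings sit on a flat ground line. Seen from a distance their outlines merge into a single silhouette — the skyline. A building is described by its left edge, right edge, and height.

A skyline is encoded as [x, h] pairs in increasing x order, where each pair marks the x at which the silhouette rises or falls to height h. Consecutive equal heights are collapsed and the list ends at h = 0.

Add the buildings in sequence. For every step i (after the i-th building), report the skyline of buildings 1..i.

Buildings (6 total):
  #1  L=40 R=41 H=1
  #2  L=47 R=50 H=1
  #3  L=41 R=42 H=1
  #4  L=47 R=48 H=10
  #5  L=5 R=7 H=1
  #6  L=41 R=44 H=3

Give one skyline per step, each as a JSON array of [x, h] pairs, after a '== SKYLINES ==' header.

== SKYLINES ==
[[40,1],[41,0]]
[[40,1],[41,0],[47,1],[50,0]]
[[40,1],[42,0],[47,1],[50,0]]
[[40,1],[42,0],[47,10],[48,1],[50,0]]
[[5,1],[7,0],[40,1],[42,0],[47,10],[48,1],[50,0]]
[[5,1],[7,0],[40,1],[41,3],[44,0],[47,10],[48,1],[50,0]]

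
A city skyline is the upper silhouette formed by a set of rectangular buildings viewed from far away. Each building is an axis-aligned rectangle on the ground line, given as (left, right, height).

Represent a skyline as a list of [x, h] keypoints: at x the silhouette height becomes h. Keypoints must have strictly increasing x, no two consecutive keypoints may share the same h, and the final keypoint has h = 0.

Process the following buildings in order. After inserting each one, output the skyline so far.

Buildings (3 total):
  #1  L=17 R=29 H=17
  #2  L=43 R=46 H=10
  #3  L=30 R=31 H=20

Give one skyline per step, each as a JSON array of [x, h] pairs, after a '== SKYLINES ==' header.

== SKYLINES ==
[[17,17],[29,0]]
[[17,17],[29,0],[43,10],[46,0]]
[[17,17],[29,0],[30,20],[31,0],[43,10],[46,0]]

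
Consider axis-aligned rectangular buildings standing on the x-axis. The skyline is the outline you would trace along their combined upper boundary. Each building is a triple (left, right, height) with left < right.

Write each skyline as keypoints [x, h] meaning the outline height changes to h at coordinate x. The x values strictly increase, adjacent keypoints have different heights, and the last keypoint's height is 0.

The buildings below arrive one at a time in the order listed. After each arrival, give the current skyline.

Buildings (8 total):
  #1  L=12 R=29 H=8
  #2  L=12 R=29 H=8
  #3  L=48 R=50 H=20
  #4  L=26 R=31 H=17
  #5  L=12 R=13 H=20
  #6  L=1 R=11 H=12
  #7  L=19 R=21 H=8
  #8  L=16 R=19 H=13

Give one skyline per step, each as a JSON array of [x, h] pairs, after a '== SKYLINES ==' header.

== SKYLINES ==
[[12,8],[29,0]]
[[12,8],[29,0]]
[[12,8],[29,0],[48,20],[50,0]]
[[12,8],[26,17],[31,0],[48,20],[50,0]]
[[12,20],[13,8],[26,17],[31,0],[48,20],[50,0]]
[[1,12],[11,0],[12,20],[13,8],[26,17],[31,0],[48,20],[50,0]]
[[1,12],[11,0],[12,20],[13,8],[26,17],[31,0],[48,20],[50,0]]
[[1,12],[11,0],[12,20],[13,8],[16,13],[19,8],[26,17],[31,0],[48,20],[50,0]]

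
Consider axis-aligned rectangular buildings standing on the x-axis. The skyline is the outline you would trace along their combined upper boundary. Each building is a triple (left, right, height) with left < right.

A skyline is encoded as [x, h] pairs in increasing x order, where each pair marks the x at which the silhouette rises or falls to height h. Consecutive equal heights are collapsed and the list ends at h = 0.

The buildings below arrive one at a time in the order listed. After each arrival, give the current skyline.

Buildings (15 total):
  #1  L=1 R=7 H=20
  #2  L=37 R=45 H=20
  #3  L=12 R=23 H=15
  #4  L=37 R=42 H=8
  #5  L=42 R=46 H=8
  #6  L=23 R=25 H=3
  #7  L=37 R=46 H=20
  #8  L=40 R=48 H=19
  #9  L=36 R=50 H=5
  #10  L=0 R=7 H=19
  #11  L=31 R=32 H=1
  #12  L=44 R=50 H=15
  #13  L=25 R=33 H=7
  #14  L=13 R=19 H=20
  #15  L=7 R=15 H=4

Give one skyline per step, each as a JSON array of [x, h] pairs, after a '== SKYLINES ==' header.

== SKYLINES ==
[[1,20],[7,0]]
[[1,20],[7,0],[37,20],[45,0]]
[[1,20],[7,0],[12,15],[23,0],[37,20],[45,0]]
[[1,20],[7,0],[12,15],[23,0],[37,20],[45,0]]
[[1,20],[7,0],[12,15],[23,0],[37,20],[45,8],[46,0]]
[[1,20],[7,0],[12,15],[23,3],[25,0],[37,20],[45,8],[46,0]]
[[1,20],[7,0],[12,15],[23,3],[25,0],[37,20],[46,0]]
[[1,20],[7,0],[12,15],[23,3],[25,0],[37,20],[46,19],[48,0]]
[[1,20],[7,0],[12,15],[23,3],[25,0],[36,5],[37,20],[46,19],[48,5],[50,0]]
[[0,19],[1,20],[7,0],[12,15],[23,3],[25,0],[36,5],[37,20],[46,19],[48,5],[50,0]]
[[0,19],[1,20],[7,0],[12,15],[23,3],[25,0],[31,1],[32,0],[36,5],[37,20],[46,19],[48,5],[50,0]]
[[0,19],[1,20],[7,0],[12,15],[23,3],[25,0],[31,1],[32,0],[36,5],[37,20],[46,19],[48,15],[50,0]]
[[0,19],[1,20],[7,0],[12,15],[23,3],[25,7],[33,0],[36,5],[37,20],[46,19],[48,15],[50,0]]
[[0,19],[1,20],[7,0],[12,15],[13,20],[19,15],[23,3],[25,7],[33,0],[36,5],[37,20],[46,19],[48,15],[50,0]]
[[0,19],[1,20],[7,4],[12,15],[13,20],[19,15],[23,3],[25,7],[33,0],[36,5],[37,20],[46,19],[48,15],[50,0]]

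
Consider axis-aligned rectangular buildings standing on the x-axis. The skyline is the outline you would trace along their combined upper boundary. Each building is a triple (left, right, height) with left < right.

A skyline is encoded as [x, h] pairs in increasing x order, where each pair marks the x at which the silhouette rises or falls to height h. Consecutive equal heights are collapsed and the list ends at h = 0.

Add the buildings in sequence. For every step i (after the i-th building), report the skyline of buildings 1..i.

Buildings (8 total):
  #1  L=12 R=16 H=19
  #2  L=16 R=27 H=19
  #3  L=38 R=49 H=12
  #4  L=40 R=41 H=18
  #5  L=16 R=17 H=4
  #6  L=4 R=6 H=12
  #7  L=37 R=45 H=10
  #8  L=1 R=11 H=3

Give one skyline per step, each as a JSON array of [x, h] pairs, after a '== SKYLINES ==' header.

== SKYLINES ==
[[12,19],[16,0]]
[[12,19],[27,0]]
[[12,19],[27,0],[38,12],[49,0]]
[[12,19],[27,0],[38,12],[40,18],[41,12],[49,0]]
[[12,19],[27,0],[38,12],[40,18],[41,12],[49,0]]
[[4,12],[6,0],[12,19],[27,0],[38,12],[40,18],[41,12],[49,0]]
[[4,12],[6,0],[12,19],[27,0],[37,10],[38,12],[40,18],[41,12],[49,0]]
[[1,3],[4,12],[6,3],[11,0],[12,19],[27,0],[37,10],[38,12],[40,18],[41,12],[49,0]]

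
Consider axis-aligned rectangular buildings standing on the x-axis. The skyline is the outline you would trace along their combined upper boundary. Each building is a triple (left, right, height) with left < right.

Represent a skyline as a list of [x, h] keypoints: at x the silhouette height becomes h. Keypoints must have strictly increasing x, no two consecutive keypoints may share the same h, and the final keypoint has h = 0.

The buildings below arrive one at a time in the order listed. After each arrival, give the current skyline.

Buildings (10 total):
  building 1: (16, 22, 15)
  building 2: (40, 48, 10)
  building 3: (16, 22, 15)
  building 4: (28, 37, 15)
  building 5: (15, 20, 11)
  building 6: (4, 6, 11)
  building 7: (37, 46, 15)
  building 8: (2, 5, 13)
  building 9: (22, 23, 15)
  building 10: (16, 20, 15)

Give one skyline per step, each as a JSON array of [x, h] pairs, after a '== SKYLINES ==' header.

== SKYLINES ==
[[16,15],[22,0]]
[[16,15],[22,0],[40,10],[48,0]]
[[16,15],[22,0],[40,10],[48,0]]
[[16,15],[22,0],[28,15],[37,0],[40,10],[48,0]]
[[15,11],[16,15],[22,0],[28,15],[37,0],[40,10],[48,0]]
[[4,11],[6,0],[15,11],[16,15],[22,0],[28,15],[37,0],[40,10],[48,0]]
[[4,11],[6,0],[15,11],[16,15],[22,0],[28,15],[46,10],[48,0]]
[[2,13],[5,11],[6,0],[15,11],[16,15],[22,0],[28,15],[46,10],[48,0]]
[[2,13],[5,11],[6,0],[15,11],[16,15],[23,0],[28,15],[46,10],[48,0]]
[[2,13],[5,11],[6,0],[15,11],[16,15],[23,0],[28,15],[46,10],[48,0]]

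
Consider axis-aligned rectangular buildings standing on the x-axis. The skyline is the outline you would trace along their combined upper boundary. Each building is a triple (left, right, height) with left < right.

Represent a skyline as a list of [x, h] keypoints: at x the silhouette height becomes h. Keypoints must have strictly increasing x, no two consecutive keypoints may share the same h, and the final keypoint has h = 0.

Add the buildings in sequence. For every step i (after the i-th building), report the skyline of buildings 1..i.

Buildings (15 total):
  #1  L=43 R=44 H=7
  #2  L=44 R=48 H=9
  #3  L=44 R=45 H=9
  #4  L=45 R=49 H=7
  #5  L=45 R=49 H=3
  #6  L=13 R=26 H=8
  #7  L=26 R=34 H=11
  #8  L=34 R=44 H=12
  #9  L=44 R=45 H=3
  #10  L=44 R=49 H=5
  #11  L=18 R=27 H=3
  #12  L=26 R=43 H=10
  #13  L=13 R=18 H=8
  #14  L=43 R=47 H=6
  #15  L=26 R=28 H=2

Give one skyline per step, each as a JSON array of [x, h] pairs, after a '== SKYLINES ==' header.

== SKYLINES ==
[[43,7],[44,0]]
[[43,7],[44,9],[48,0]]
[[43,7],[44,9],[48,0]]
[[43,7],[44,9],[48,7],[49,0]]
[[43,7],[44,9],[48,7],[49,0]]
[[13,8],[26,0],[43,7],[44,9],[48,7],[49,0]]
[[13,8],[26,11],[34,0],[43,7],[44,9],[48,7],[49,0]]
[[13,8],[26,11],[34,12],[44,9],[48,7],[49,0]]
[[13,8],[26,11],[34,12],[44,9],[48,7],[49,0]]
[[13,8],[26,11],[34,12],[44,9],[48,7],[49,0]]
[[13,8],[26,11],[34,12],[44,9],[48,7],[49,0]]
[[13,8],[26,11],[34,12],[44,9],[48,7],[49,0]]
[[13,8],[26,11],[34,12],[44,9],[48,7],[49,0]]
[[13,8],[26,11],[34,12],[44,9],[48,7],[49,0]]
[[13,8],[26,11],[34,12],[44,9],[48,7],[49,0]]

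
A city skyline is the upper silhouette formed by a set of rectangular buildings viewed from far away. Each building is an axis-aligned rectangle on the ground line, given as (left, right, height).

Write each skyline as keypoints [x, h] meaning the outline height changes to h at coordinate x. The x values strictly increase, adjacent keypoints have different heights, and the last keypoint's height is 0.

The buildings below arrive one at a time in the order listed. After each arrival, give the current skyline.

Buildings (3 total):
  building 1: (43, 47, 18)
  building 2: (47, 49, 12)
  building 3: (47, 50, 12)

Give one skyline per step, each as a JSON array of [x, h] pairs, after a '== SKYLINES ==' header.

== SKYLINES ==
[[43,18],[47,0]]
[[43,18],[47,12],[49,0]]
[[43,18],[47,12],[50,0]]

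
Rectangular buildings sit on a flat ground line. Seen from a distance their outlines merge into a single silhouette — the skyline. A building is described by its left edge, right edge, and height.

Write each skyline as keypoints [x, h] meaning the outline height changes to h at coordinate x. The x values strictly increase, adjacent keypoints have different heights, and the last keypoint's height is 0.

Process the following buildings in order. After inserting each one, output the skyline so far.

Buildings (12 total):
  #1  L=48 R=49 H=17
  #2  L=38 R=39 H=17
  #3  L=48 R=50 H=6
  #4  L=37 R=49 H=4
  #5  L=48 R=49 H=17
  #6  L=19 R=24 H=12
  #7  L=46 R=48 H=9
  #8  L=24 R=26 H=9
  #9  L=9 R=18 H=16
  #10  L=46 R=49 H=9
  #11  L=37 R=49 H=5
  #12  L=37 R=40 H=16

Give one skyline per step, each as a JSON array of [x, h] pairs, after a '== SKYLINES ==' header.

== SKYLINES ==
[[48,17],[49,0]]
[[38,17],[39,0],[48,17],[49,0]]
[[38,17],[39,0],[48,17],[49,6],[50,0]]
[[37,4],[38,17],[39,4],[48,17],[49,6],[50,0]]
[[37,4],[38,17],[39,4],[48,17],[49,6],[50,0]]
[[19,12],[24,0],[37,4],[38,17],[39,4],[48,17],[49,6],[50,0]]
[[19,12],[24,0],[37,4],[38,17],[39,4],[46,9],[48,17],[49,6],[50,0]]
[[19,12],[24,9],[26,0],[37,4],[38,17],[39,4],[46,9],[48,17],[49,6],[50,0]]
[[9,16],[18,0],[19,12],[24,9],[26,0],[37,4],[38,17],[39,4],[46,9],[48,17],[49,6],[50,0]]
[[9,16],[18,0],[19,12],[24,9],[26,0],[37,4],[38,17],[39,4],[46,9],[48,17],[49,6],[50,0]]
[[9,16],[18,0],[19,12],[24,9],[26,0],[37,5],[38,17],[39,5],[46,9],[48,17],[49,6],[50,0]]
[[9,16],[18,0],[19,12],[24,9],[26,0],[37,16],[38,17],[39,16],[40,5],[46,9],[48,17],[49,6],[50,0]]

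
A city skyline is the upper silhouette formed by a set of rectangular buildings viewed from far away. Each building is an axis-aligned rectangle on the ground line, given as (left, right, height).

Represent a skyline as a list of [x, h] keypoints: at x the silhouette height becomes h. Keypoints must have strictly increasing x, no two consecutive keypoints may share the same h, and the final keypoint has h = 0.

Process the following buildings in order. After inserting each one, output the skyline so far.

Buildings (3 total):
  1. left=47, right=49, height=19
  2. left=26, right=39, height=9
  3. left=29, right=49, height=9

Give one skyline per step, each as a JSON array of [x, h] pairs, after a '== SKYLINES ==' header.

== SKYLINES ==
[[47,19],[49,0]]
[[26,9],[39,0],[47,19],[49,0]]
[[26,9],[47,19],[49,0]]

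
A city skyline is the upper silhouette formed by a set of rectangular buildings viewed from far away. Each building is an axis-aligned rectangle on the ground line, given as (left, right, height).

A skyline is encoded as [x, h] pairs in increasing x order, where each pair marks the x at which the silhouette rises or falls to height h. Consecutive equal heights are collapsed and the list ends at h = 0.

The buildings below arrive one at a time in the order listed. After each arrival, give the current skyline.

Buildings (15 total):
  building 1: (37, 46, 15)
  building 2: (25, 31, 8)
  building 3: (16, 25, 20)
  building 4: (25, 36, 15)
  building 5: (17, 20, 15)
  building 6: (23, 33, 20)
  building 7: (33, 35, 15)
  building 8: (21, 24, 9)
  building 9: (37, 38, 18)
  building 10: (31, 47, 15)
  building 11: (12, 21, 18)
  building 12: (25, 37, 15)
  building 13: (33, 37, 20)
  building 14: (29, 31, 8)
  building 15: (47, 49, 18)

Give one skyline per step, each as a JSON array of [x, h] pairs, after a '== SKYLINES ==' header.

== SKYLINES ==
[[37,15],[46,0]]
[[25,8],[31,0],[37,15],[46,0]]
[[16,20],[25,8],[31,0],[37,15],[46,0]]
[[16,20],[25,15],[36,0],[37,15],[46,0]]
[[16,20],[25,15],[36,0],[37,15],[46,0]]
[[16,20],[33,15],[36,0],[37,15],[46,0]]
[[16,20],[33,15],[36,0],[37,15],[46,0]]
[[16,20],[33,15],[36,0],[37,15],[46,0]]
[[16,20],[33,15],[36,0],[37,18],[38,15],[46,0]]
[[16,20],[33,15],[37,18],[38,15],[47,0]]
[[12,18],[16,20],[33,15],[37,18],[38,15],[47,0]]
[[12,18],[16,20],[33,15],[37,18],[38,15],[47,0]]
[[12,18],[16,20],[37,18],[38,15],[47,0]]
[[12,18],[16,20],[37,18],[38,15],[47,0]]
[[12,18],[16,20],[37,18],[38,15],[47,18],[49,0]]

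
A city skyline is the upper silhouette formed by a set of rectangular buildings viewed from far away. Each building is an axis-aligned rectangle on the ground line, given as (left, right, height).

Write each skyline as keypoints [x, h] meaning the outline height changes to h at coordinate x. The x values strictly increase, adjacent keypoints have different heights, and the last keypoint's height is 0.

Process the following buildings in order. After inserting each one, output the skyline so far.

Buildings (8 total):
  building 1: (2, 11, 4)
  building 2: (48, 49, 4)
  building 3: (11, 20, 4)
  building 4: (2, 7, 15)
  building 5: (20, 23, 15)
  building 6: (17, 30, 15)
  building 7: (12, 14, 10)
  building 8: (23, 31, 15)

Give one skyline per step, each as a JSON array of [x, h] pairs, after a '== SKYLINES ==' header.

== SKYLINES ==
[[2,4],[11,0]]
[[2,4],[11,0],[48,4],[49,0]]
[[2,4],[20,0],[48,4],[49,0]]
[[2,15],[7,4],[20,0],[48,4],[49,0]]
[[2,15],[7,4],[20,15],[23,0],[48,4],[49,0]]
[[2,15],[7,4],[17,15],[30,0],[48,4],[49,0]]
[[2,15],[7,4],[12,10],[14,4],[17,15],[30,0],[48,4],[49,0]]
[[2,15],[7,4],[12,10],[14,4],[17,15],[31,0],[48,4],[49,0]]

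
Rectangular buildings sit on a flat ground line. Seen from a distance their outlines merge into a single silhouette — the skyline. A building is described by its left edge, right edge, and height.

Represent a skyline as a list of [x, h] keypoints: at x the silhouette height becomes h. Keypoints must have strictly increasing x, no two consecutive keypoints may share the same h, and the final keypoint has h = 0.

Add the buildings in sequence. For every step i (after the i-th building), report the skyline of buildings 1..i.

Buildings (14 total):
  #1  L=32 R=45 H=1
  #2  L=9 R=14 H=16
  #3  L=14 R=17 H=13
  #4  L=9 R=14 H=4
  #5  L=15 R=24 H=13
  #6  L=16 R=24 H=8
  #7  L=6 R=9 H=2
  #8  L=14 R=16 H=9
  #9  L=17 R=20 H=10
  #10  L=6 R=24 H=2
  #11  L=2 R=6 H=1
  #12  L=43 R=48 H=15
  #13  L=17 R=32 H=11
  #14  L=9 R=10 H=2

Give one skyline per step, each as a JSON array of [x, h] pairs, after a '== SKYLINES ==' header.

== SKYLINES ==
[[32,1],[45,0]]
[[9,16],[14,0],[32,1],[45,0]]
[[9,16],[14,13],[17,0],[32,1],[45,0]]
[[9,16],[14,13],[17,0],[32,1],[45,0]]
[[9,16],[14,13],[24,0],[32,1],[45,0]]
[[9,16],[14,13],[24,0],[32,1],[45,0]]
[[6,2],[9,16],[14,13],[24,0],[32,1],[45,0]]
[[6,2],[9,16],[14,13],[24,0],[32,1],[45,0]]
[[6,2],[9,16],[14,13],[24,0],[32,1],[45,0]]
[[6,2],[9,16],[14,13],[24,0],[32,1],[45,0]]
[[2,1],[6,2],[9,16],[14,13],[24,0],[32,1],[45,0]]
[[2,1],[6,2],[9,16],[14,13],[24,0],[32,1],[43,15],[48,0]]
[[2,1],[6,2],[9,16],[14,13],[24,11],[32,1],[43,15],[48,0]]
[[2,1],[6,2],[9,16],[14,13],[24,11],[32,1],[43,15],[48,0]]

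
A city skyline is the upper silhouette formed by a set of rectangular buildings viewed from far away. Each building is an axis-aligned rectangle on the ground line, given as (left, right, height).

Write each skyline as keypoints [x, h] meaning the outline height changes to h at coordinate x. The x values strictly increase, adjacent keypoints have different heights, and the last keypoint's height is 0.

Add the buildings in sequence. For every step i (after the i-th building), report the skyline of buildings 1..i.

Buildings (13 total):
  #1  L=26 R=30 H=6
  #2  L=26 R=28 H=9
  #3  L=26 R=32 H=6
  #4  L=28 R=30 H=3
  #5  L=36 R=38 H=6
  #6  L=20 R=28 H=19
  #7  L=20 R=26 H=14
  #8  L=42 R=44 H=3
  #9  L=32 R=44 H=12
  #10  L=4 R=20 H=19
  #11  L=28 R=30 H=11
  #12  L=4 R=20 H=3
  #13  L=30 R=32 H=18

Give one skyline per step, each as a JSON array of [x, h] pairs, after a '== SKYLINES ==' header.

== SKYLINES ==
[[26,6],[30,0]]
[[26,9],[28,6],[30,0]]
[[26,9],[28,6],[32,0]]
[[26,9],[28,6],[32,0]]
[[26,9],[28,6],[32,0],[36,6],[38,0]]
[[20,19],[28,6],[32,0],[36,6],[38,0]]
[[20,19],[28,6],[32,0],[36,6],[38,0]]
[[20,19],[28,6],[32,0],[36,6],[38,0],[42,3],[44,0]]
[[20,19],[28,6],[32,12],[44,0]]
[[4,19],[28,6],[32,12],[44,0]]
[[4,19],[28,11],[30,6],[32,12],[44,0]]
[[4,19],[28,11],[30,6],[32,12],[44,0]]
[[4,19],[28,11],[30,18],[32,12],[44,0]]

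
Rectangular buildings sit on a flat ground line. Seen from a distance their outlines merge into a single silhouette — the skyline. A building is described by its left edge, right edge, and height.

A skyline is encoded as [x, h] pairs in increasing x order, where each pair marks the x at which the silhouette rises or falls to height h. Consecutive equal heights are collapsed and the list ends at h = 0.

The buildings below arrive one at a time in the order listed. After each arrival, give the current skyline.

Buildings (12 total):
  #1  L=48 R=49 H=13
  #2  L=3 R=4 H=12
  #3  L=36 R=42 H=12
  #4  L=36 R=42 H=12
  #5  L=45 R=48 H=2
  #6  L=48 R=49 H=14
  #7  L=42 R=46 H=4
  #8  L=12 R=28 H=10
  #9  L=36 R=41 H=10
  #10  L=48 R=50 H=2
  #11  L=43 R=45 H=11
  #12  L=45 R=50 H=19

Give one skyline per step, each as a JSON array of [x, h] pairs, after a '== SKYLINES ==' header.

== SKYLINES ==
[[48,13],[49,0]]
[[3,12],[4,0],[48,13],[49,0]]
[[3,12],[4,0],[36,12],[42,0],[48,13],[49,0]]
[[3,12],[4,0],[36,12],[42,0],[48,13],[49,0]]
[[3,12],[4,0],[36,12],[42,0],[45,2],[48,13],[49,0]]
[[3,12],[4,0],[36,12],[42,0],[45,2],[48,14],[49,0]]
[[3,12],[4,0],[36,12],[42,4],[46,2],[48,14],[49,0]]
[[3,12],[4,0],[12,10],[28,0],[36,12],[42,4],[46,2],[48,14],[49,0]]
[[3,12],[4,0],[12,10],[28,0],[36,12],[42,4],[46,2],[48,14],[49,0]]
[[3,12],[4,0],[12,10],[28,0],[36,12],[42,4],[46,2],[48,14],[49,2],[50,0]]
[[3,12],[4,0],[12,10],[28,0],[36,12],[42,4],[43,11],[45,4],[46,2],[48,14],[49,2],[50,0]]
[[3,12],[4,0],[12,10],[28,0],[36,12],[42,4],[43,11],[45,19],[50,0]]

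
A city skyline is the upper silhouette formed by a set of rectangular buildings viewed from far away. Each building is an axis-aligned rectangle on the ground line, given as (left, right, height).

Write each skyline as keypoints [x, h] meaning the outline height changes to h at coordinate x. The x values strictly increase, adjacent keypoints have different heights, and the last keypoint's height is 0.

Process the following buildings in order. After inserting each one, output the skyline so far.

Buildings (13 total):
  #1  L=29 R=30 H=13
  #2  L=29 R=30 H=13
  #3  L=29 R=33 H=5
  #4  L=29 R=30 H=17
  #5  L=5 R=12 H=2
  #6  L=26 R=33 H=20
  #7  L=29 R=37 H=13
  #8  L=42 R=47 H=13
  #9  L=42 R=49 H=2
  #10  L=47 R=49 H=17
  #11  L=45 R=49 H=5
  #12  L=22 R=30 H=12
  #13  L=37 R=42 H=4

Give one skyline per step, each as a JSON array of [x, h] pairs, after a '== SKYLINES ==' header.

== SKYLINES ==
[[29,13],[30,0]]
[[29,13],[30,0]]
[[29,13],[30,5],[33,0]]
[[29,17],[30,5],[33,0]]
[[5,2],[12,0],[29,17],[30,5],[33,0]]
[[5,2],[12,0],[26,20],[33,0]]
[[5,2],[12,0],[26,20],[33,13],[37,0]]
[[5,2],[12,0],[26,20],[33,13],[37,0],[42,13],[47,0]]
[[5,2],[12,0],[26,20],[33,13],[37,0],[42,13],[47,2],[49,0]]
[[5,2],[12,0],[26,20],[33,13],[37,0],[42,13],[47,17],[49,0]]
[[5,2],[12,0],[26,20],[33,13],[37,0],[42,13],[47,17],[49,0]]
[[5,2],[12,0],[22,12],[26,20],[33,13],[37,0],[42,13],[47,17],[49,0]]
[[5,2],[12,0],[22,12],[26,20],[33,13],[37,4],[42,13],[47,17],[49,0]]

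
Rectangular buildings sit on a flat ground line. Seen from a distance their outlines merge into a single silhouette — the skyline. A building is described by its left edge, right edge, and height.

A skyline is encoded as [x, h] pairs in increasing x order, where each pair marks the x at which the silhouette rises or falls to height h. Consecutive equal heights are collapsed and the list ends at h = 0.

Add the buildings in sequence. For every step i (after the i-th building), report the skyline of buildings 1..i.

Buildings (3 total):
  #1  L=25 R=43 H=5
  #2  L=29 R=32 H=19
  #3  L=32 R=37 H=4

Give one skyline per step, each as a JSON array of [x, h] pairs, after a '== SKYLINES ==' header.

== SKYLINES ==
[[25,5],[43,0]]
[[25,5],[29,19],[32,5],[43,0]]
[[25,5],[29,19],[32,5],[43,0]]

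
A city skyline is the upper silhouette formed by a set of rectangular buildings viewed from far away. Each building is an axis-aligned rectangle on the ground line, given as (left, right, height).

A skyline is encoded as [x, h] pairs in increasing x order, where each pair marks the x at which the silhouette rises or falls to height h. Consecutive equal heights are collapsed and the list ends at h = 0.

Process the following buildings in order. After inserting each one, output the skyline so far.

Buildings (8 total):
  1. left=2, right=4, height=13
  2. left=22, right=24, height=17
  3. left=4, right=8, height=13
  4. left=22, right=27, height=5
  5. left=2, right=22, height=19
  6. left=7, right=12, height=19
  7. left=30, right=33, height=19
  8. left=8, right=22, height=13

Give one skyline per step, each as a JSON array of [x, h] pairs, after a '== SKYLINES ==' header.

== SKYLINES ==
[[2,13],[4,0]]
[[2,13],[4,0],[22,17],[24,0]]
[[2,13],[8,0],[22,17],[24,0]]
[[2,13],[8,0],[22,17],[24,5],[27,0]]
[[2,19],[22,17],[24,5],[27,0]]
[[2,19],[22,17],[24,5],[27,0]]
[[2,19],[22,17],[24,5],[27,0],[30,19],[33,0]]
[[2,19],[22,17],[24,5],[27,0],[30,19],[33,0]]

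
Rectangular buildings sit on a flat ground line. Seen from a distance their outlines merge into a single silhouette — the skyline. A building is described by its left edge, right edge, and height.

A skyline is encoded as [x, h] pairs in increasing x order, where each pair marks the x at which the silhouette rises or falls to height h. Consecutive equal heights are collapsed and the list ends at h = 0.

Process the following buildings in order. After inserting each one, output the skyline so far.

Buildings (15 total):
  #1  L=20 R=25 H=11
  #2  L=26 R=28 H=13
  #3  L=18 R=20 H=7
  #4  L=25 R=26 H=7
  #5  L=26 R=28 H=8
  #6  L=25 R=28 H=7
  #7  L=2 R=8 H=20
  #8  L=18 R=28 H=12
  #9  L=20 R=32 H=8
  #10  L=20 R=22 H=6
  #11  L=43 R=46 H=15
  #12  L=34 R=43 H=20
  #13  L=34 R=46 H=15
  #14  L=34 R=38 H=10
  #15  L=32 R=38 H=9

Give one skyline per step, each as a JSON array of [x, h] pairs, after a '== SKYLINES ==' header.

== SKYLINES ==
[[20,11],[25,0]]
[[20,11],[25,0],[26,13],[28,0]]
[[18,7],[20,11],[25,0],[26,13],[28,0]]
[[18,7],[20,11],[25,7],[26,13],[28,0]]
[[18,7],[20,11],[25,7],[26,13],[28,0]]
[[18,7],[20,11],[25,7],[26,13],[28,0]]
[[2,20],[8,0],[18,7],[20,11],[25,7],[26,13],[28,0]]
[[2,20],[8,0],[18,12],[26,13],[28,0]]
[[2,20],[8,0],[18,12],[26,13],[28,8],[32,0]]
[[2,20],[8,0],[18,12],[26,13],[28,8],[32,0]]
[[2,20],[8,0],[18,12],[26,13],[28,8],[32,0],[43,15],[46,0]]
[[2,20],[8,0],[18,12],[26,13],[28,8],[32,0],[34,20],[43,15],[46,0]]
[[2,20],[8,0],[18,12],[26,13],[28,8],[32,0],[34,20],[43,15],[46,0]]
[[2,20],[8,0],[18,12],[26,13],[28,8],[32,0],[34,20],[43,15],[46,0]]
[[2,20],[8,0],[18,12],[26,13],[28,8],[32,9],[34,20],[43,15],[46,0]]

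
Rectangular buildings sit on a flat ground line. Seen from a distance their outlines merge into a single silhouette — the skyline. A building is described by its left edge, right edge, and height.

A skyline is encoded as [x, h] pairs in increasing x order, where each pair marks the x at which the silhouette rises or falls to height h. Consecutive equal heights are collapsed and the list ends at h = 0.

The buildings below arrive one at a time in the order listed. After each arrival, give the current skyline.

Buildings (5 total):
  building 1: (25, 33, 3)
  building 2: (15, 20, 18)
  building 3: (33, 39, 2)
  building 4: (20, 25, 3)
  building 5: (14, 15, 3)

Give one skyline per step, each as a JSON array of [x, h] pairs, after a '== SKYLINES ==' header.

== SKYLINES ==
[[25,3],[33,0]]
[[15,18],[20,0],[25,3],[33,0]]
[[15,18],[20,0],[25,3],[33,2],[39,0]]
[[15,18],[20,3],[33,2],[39,0]]
[[14,3],[15,18],[20,3],[33,2],[39,0]]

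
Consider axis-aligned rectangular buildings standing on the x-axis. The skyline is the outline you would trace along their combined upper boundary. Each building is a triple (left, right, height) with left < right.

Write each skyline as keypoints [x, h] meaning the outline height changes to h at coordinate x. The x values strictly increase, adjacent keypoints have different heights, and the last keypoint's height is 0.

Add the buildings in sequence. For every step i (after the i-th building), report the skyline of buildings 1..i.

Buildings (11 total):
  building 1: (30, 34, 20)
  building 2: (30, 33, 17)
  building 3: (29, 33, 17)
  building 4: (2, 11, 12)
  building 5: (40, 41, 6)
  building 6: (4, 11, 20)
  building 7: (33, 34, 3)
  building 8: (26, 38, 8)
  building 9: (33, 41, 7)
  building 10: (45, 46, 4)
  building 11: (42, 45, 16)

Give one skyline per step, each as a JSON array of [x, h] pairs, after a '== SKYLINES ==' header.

== SKYLINES ==
[[30,20],[34,0]]
[[30,20],[34,0]]
[[29,17],[30,20],[34,0]]
[[2,12],[11,0],[29,17],[30,20],[34,0]]
[[2,12],[11,0],[29,17],[30,20],[34,0],[40,6],[41,0]]
[[2,12],[4,20],[11,0],[29,17],[30,20],[34,0],[40,6],[41,0]]
[[2,12],[4,20],[11,0],[29,17],[30,20],[34,0],[40,6],[41,0]]
[[2,12],[4,20],[11,0],[26,8],[29,17],[30,20],[34,8],[38,0],[40,6],[41,0]]
[[2,12],[4,20],[11,0],[26,8],[29,17],[30,20],[34,8],[38,7],[41,0]]
[[2,12],[4,20],[11,0],[26,8],[29,17],[30,20],[34,8],[38,7],[41,0],[45,4],[46,0]]
[[2,12],[4,20],[11,0],[26,8],[29,17],[30,20],[34,8],[38,7],[41,0],[42,16],[45,4],[46,0]]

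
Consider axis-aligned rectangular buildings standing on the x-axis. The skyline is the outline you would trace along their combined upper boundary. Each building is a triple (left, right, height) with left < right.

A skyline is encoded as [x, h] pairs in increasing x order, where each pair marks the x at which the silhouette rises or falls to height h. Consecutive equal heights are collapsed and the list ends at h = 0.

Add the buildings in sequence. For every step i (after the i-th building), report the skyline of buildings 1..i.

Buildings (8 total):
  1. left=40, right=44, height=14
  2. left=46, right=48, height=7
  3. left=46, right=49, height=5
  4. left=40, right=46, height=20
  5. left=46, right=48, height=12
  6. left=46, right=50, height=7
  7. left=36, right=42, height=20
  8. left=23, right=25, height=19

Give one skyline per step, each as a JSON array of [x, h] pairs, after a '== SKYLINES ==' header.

== SKYLINES ==
[[40,14],[44,0]]
[[40,14],[44,0],[46,7],[48,0]]
[[40,14],[44,0],[46,7],[48,5],[49,0]]
[[40,20],[46,7],[48,5],[49,0]]
[[40,20],[46,12],[48,5],[49,0]]
[[40,20],[46,12],[48,7],[50,0]]
[[36,20],[46,12],[48,7],[50,0]]
[[23,19],[25,0],[36,20],[46,12],[48,7],[50,0]]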